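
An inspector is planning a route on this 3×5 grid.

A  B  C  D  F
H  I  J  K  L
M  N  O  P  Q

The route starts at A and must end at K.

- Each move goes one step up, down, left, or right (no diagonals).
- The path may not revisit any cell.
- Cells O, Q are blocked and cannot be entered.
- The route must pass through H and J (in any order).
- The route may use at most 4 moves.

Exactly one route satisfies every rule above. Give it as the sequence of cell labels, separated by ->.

The 4-move cap with required stops at H, J leaves no slack for detours.
Route from A: down to H, 3× right (reaching K) — 4 moves in all.
Check: all required cells visited; 4 ≤ 4 moves.

A -> H -> I -> J -> K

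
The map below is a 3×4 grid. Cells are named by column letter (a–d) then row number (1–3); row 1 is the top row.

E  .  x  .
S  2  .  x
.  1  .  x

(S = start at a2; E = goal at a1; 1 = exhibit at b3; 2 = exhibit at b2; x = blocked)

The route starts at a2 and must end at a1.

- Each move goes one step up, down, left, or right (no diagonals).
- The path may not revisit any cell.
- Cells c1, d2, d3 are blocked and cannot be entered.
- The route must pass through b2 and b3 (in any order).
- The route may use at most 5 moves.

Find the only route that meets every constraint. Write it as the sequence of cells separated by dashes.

a2 - a3 - b3 - b2 - b1 - a1

The budget equals the shortest possible length, so every move has to be on a shortest route through the required cells.
Route from a2: down to a3, right to b3, 2× up (reaching b1), left to a1 — 5 moves in all.
Check: all required cells visited; 5 ≤ 5 moves.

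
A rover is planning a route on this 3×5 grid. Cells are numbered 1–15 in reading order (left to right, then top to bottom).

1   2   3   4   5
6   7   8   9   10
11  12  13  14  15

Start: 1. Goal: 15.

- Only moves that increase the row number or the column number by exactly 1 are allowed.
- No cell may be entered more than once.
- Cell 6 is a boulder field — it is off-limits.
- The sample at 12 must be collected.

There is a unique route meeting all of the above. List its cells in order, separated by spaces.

Moves only go right or down, so the column and row indices never decrease.
Route from 1: right to 2, 2× down (reaching 12), 3× right (reaching 15) — 6 moves in all.
Check: all required cells visited.

1 2 7 12 13 14 15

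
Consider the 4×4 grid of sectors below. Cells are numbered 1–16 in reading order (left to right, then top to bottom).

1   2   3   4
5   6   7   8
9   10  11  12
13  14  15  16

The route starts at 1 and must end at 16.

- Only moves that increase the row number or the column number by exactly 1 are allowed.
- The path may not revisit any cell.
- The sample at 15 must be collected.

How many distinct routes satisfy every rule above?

A right/down-only route from 1 to 16 makes exactly 3 down-moves and 3 right-moves in some order.
With no other constraints that would be C(6,3) = 20 routes.
Split at 15 and multiply the segment counts: 1→15: 10; 15→16: 1; product = 10.
That gives 10 routes.

10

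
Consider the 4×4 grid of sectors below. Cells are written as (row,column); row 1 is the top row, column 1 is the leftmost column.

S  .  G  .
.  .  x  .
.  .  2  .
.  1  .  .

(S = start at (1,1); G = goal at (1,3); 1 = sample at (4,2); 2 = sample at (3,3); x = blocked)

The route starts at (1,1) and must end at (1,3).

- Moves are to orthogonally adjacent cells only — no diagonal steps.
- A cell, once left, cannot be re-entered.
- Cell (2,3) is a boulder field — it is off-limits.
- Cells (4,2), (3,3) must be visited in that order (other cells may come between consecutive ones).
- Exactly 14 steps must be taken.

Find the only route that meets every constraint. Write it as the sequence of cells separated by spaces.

(1,1) (1,2) (2,2) (2,1) (3,1) (4,1) (4,2) (3,2) (3,3) (4,3) (4,4) (3,4) (2,4) (1,4) (1,3)

The waypoints must appear in the order (4,2), (3,3), with no cell reused.
Route from (1,1): right to (1,2), down to (2,2), left to (2,1), 2× down (reaching (4,1)), right to (4,2), up to (3,2), right to (3,3), down to (4,3), right to (4,4), 3× up (reaching (1,4)), left to (1,3) — 14 moves in all.
Check: order respected (1 at step 6, 2 at step 8); 14 moves as required.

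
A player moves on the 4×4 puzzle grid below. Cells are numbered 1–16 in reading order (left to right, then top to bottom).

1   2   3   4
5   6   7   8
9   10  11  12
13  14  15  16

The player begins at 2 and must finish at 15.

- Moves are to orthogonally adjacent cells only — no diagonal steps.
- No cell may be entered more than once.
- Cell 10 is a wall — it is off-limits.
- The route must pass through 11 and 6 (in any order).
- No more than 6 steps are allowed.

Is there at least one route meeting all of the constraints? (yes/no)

One route that works: 2 → 6 → 7 → 11 → 15.

yes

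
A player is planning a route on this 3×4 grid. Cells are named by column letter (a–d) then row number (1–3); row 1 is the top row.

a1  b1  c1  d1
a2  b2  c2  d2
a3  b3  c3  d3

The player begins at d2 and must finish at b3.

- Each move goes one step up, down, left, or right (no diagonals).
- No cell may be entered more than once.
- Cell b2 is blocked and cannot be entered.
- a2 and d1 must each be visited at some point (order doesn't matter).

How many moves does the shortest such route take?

7

Any route passes through a2 and d1 in some order between d2 and b3. Summing Manhattan distances along each leg and taking the cheapest ordering (d2 → d1 → a2 → b3) gives a lower bound of 1 + 4 + 2 = 7 moves.
A route of 7 moves achieves this: d2 → d1 → c1 → b1 → a1 → a2 → a3 → b3.
Since 7 matches the lower bound, it is optimal.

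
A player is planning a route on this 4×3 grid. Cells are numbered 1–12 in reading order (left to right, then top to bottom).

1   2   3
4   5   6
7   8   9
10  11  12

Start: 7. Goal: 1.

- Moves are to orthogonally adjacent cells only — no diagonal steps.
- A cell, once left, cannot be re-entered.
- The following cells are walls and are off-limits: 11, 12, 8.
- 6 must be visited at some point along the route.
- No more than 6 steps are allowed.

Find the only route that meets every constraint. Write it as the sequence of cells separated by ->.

7 -> 4 -> 5 -> 6 -> 3 -> 2 -> 1

The 6-move cap with required stops at 6 leaves no slack for detours.
Route from 7: up to 4, 2× right (reaching 6), up to 3, 2× left (reaching 1) — 6 moves in all.
Check: all required cells visited; 6 ≤ 6 moves.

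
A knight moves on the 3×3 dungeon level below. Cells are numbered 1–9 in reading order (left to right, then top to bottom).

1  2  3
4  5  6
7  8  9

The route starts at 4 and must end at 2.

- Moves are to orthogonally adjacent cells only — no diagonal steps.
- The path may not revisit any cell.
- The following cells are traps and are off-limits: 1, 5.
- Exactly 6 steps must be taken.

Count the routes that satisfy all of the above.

1

Need simple routes of exactly 6 moves from 4 to 2 (Manhattan distance 2, so 2 moves are spent on a detour and 2 undoing it).
Enumerating: 4 7 8 9 6 3 2.
That gives 1 route.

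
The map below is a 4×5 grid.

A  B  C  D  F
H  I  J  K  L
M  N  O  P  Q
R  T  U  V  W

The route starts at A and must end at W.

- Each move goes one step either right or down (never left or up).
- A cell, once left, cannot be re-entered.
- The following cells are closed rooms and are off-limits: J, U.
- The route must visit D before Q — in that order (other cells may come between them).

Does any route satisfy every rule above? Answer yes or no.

One route that works: A → B → C → D → K → P → Q → W.

yes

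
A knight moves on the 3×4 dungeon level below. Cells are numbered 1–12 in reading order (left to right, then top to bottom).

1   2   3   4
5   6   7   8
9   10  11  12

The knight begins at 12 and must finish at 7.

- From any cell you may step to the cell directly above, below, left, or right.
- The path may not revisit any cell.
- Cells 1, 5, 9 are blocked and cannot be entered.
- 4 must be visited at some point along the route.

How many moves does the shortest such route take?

Any route passes through 4 somewhere between 12 and 7. Summing Manhattan distances along the two legs (12 → 4 → 7) gives a lower bound of 2 + 2 = 4 moves.
A route of 4 moves achieves this: 12 → 8 → 4 → 3 → 7.
Since 4 matches the lower bound, it is optimal.

4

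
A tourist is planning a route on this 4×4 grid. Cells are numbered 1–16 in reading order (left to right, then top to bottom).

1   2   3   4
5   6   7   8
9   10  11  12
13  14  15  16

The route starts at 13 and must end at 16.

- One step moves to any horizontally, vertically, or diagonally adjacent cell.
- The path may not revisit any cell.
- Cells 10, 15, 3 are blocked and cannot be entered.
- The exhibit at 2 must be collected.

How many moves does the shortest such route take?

Any route passes through 2 somewhere between 13 and 16. Summing Chebyshev distances along the two legs (13 → 2 → 16) gives a lower bound of 3 + 3 = 6 moves.
A route of 6 moves achieves this: 13 → 9 → 5 → 2 → 6 → 11 → 16.
Since 6 matches the lower bound, it is optimal.

6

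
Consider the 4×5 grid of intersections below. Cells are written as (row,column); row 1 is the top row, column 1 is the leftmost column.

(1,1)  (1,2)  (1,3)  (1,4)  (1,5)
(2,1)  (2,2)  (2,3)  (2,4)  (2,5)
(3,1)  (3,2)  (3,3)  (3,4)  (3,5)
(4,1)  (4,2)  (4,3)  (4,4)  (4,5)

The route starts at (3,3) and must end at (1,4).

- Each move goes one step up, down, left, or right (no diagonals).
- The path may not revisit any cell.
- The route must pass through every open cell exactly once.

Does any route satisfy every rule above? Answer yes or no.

yes

One route that works: (3,3) → (2,3) → (1,3) → (1,2) → (1,1) → (2,1) → (2,2) → (3,2) → (3,1) → (4,1) → (4,2) → (4,3) → (4,4) → (4,5) → (3,5) → (3,4) → (2,4) → (2,5) → (1,5) → (1,4).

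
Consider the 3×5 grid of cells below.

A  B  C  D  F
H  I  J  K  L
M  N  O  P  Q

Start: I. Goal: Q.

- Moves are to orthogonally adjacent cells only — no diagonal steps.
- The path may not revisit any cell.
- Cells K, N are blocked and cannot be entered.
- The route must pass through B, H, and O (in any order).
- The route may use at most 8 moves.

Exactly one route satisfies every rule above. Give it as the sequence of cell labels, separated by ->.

Any route must reach B, H, and O and still end at Q within 8 moves, so the order of the required stops is forced.
Route from I: left to H, up to A, 2× right (reaching C), 2× down (reaching O), 2× right (reaching Q) — 8 moves in all.
Check: all required cells visited; 8 ≤ 8 moves.

I -> H -> A -> B -> C -> J -> O -> P -> Q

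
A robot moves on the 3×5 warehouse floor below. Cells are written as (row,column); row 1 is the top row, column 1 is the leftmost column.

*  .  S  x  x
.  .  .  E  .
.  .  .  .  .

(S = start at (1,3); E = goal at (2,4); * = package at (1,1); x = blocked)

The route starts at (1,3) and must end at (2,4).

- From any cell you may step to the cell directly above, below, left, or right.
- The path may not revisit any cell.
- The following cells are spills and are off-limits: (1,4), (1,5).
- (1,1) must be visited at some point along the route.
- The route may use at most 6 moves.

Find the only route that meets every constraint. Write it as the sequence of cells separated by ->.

(1,3) -> (1,2) -> (1,1) -> (2,1) -> (2,2) -> (2,3) -> (2,4)

Any route must reach (1,1) and still end at (2,4) within 6 moves, so the order of the required stops is forced.
Route from (1,3): 2× left (reaching (1,1)), down to (2,1), 3× right (reaching (2,4)) — 6 moves in all.
Check: all required cells visited; 6 ≤ 6 moves.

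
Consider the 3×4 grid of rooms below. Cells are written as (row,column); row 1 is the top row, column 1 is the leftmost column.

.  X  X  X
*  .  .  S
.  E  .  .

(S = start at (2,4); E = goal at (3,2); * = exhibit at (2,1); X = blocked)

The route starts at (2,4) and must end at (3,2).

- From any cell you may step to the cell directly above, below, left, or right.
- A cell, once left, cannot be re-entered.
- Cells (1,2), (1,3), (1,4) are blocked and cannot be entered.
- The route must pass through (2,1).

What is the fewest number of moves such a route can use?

Any route passes through (2,1) somewhere between (2,4) and (3,2). Summing Manhattan distances along the two legs ((2,4) → (2,1) → (3,2)) gives a lower bound of 3 + 2 = 5 moves.
A route of 5 moves achieves this: (2,4) → (2,3) → (2,2) → (2,1) → (3,1) → (3,2).
Since 5 matches the lower bound, it is optimal.

5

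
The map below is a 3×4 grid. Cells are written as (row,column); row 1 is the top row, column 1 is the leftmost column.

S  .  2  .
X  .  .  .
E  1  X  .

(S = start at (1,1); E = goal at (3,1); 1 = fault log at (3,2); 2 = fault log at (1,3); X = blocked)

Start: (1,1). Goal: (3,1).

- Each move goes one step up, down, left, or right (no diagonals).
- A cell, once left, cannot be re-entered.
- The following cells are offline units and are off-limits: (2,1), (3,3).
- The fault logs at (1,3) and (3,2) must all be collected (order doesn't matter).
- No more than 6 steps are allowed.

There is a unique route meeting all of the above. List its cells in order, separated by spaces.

The budget equals the shortest possible length, so every move has to be on a shortest route through the required cells.
Route from (1,1): 2× right (reaching (1,3)), down to (2,3), left to (2,2), down to (3,2), left to (3,1) — 6 moves in all.
Check: all required cells visited; 6 ≤ 6 moves.

(1,1) (1,2) (1,3) (2,3) (2,2) (3,2) (3,1)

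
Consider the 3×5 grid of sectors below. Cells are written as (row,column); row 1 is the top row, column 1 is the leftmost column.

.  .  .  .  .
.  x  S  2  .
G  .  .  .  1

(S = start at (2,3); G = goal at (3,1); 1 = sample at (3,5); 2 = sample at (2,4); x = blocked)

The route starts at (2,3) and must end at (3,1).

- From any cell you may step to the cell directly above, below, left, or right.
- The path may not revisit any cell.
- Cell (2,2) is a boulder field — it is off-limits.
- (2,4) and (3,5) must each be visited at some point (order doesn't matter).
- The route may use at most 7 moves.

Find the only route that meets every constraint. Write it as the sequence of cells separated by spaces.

(2,3) (2,4) (2,5) (3,5) (3,4) (3,3) (3,2) (3,1)

The budget equals the shortest possible length, so every move has to be on a shortest route through the required cells.
Route from (2,3): right 2 to (2,5), down 1 to (3,5), left 4 to (3,1) — 7 moves in all.
Check: all required cells visited; 7 ≤ 7 moves.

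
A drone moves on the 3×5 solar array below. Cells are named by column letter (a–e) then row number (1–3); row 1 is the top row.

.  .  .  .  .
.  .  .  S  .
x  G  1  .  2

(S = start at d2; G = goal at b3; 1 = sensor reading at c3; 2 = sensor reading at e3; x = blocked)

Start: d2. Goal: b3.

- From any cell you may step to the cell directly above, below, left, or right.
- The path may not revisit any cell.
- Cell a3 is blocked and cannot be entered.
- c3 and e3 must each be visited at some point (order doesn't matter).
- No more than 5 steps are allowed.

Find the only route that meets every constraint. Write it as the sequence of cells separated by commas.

The budget equals the shortest possible length, so every move has to be on a shortest route through the required cells.
Route from d2: right to e2, down to e3, 3× left (reaching b3) — 5 moves in all.
Check: all required cells visited; 5 ≤ 5 moves.

d2, e2, e3, d3, c3, b3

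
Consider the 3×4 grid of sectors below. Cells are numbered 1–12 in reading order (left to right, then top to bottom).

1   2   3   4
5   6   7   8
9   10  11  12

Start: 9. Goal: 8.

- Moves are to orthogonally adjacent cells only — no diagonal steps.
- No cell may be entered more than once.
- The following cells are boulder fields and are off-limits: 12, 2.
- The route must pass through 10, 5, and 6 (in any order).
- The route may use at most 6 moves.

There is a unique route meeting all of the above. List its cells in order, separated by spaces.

9 5 6 10 11 7 8

Any route must reach 10, 5, and 6 and still end at 8 within 6 moves, so the order of the required stops is forced.
Route from 9: up to 5, right to 6, down to 10, right to 11, up to 7, right to 8 — 6 moves in all.
Check: all required cells visited; 6 ≤ 6 moves.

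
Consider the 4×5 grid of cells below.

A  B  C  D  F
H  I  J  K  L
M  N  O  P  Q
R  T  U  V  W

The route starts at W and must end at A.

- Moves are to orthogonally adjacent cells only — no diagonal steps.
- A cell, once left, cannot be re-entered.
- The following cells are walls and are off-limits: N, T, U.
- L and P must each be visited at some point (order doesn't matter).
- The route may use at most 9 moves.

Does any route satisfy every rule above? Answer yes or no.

yes

One route that works: W → Q → L → K → P → O → J → C → B → A.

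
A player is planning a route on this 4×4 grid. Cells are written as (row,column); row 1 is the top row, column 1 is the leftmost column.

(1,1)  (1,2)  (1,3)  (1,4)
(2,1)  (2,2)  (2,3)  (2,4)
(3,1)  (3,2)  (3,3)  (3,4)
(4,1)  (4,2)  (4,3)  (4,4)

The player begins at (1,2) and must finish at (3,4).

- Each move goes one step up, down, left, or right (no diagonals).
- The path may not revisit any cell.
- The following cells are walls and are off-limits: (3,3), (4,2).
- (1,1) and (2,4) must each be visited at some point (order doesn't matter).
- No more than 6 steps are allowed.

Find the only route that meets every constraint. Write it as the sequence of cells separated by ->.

(1,2) -> (1,1) -> (2,1) -> (2,2) -> (2,3) -> (2,4) -> (3,4)

The budget equals the shortest possible length, so every move has to be on a shortest route through the required cells.
Route from (1,2): left to (1,1), down to (2,1), 3× right (reaching (2,4)), down to (3,4) — 6 moves in all.
Check: all required cells visited; 6 ≤ 6 moves.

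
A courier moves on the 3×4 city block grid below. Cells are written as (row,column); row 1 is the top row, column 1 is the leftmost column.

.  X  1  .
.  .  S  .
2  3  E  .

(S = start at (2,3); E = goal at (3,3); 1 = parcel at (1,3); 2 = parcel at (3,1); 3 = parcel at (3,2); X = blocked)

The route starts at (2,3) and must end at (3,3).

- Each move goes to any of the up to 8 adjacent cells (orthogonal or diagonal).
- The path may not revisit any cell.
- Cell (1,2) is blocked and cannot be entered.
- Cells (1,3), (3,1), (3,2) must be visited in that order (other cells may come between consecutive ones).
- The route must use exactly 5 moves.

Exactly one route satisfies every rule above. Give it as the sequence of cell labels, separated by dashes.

(2,3) - (1,3) - (2,2) - (3,1) - (3,2) - (3,3)

The waypoints must appear in the order (1,3), (3,1), (3,2), with no cell reused.
Route from (2,3): up to (1,3), 2× down-left (reaching (3,1)), 2× right (reaching (3,3)) — 5 moves in all.
Check: order respected (1 at step 1, 2 at step 3, 3 at step 4); 5 moves as required.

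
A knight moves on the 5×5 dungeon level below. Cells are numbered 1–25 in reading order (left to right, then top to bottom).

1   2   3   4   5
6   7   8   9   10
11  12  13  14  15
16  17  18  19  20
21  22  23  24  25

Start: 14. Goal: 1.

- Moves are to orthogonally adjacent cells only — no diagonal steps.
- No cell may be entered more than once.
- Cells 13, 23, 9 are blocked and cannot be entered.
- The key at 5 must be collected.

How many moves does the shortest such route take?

Any route passes through 5 somewhere between 14 and 1. Summing Manhattan distances along the two legs (14 → 5 → 1) gives a lower bound of 3 + 4 = 7 moves.
A route of 7 moves achieves this: 14 → 15 → 10 → 5 → 4 → 3 → 2 → 1.
Since 7 matches the lower bound, it is optimal.

7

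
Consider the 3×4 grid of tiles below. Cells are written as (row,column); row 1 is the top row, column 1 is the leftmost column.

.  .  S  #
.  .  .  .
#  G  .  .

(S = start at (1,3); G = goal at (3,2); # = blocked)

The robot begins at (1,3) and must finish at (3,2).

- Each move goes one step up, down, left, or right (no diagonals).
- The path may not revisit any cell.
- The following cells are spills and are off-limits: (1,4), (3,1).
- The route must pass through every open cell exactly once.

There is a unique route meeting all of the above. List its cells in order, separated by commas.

Need to visit all 10 open cells exactly once, starting at (1,3) and ending at (3,2).
Cell (3,4) has only two open neighbours ((2,4) and (3,3)), so the path must pass straight through it: one of those is the cell it's entered from and the other is where it exits.
Route from (1,3): left 2 to (1,1), down 1 to (2,1), right 3 to (2,4), down 1 to (3,4), left 2 to (3,2) — 9 moves in all.
Check: all 10 open cells covered.

(1,3), (1,2), (1,1), (2,1), (2,2), (2,3), (2,4), (3,4), (3,3), (3,2)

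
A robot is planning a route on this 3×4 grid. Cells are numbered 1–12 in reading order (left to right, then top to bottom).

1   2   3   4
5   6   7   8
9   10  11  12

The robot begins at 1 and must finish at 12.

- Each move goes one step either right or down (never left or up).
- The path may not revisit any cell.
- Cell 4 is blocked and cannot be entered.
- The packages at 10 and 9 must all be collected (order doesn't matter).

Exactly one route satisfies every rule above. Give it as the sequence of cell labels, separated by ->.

1 -> 5 -> 9 -> 10 -> 11 -> 12

Moves only go right or down, so the column and row indices never decrease.
Route from 1: down 2 to 9, right 3 to 12 — 5 moves in all.
Check: all required cells visited.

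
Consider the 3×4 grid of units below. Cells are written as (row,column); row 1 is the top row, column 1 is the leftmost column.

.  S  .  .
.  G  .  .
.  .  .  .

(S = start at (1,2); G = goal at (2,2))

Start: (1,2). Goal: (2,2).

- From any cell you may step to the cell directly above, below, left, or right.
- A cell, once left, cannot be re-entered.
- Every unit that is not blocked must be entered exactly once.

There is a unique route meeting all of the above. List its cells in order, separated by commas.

(1,2), (1,1), (2,1), (3,1), (3,2), (3,3), (3,4), (2,4), (1,4), (1,3), (2,3), (2,2)

Need to visit all 12 open cells exactly once, starting at (1,2) and ending at (2,2).
Cell (1,4) has only two open neighbours ((2,4) and (1,3)), so the path must pass straight through it: one of those is the cell it's entered from and the other is where it exits.
Route from (1,2): left to (1,1), 2× down (reaching (3,1)), 3× right (reaching (3,4)), 2× up (reaching (1,4)), left to (1,3), down to (2,3), left to (2,2) — 11 moves in all.
Check: all 12 open cells covered.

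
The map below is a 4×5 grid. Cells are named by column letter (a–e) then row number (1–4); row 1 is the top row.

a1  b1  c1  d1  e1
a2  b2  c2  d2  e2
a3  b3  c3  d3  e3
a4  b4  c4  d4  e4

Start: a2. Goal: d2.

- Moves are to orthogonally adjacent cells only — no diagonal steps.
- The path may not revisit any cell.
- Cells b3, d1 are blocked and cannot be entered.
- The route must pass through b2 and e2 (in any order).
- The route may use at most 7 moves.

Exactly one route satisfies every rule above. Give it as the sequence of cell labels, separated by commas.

The 7-move cap with required stops at b2, e2 leaves no slack for detours.
Route from a2: 2× right (reaching c2), down to c3, 2× right (reaching e3), up to e2, left to d2 — 7 moves in all.
Check: all required cells visited; 7 ≤ 7 moves.

a2, b2, c2, c3, d3, e3, e2, d2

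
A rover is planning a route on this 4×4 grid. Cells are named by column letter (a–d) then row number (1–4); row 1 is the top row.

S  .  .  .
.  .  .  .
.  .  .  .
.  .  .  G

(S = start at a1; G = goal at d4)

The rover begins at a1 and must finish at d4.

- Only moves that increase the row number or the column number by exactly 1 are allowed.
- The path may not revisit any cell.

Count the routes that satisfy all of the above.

A right/down-only route from a1 to d4 makes exactly 3 down-moves and 3 right-moves in some order.
With no other constraints that would be C(6,3) = 20 routes.
That gives 20 routes.

20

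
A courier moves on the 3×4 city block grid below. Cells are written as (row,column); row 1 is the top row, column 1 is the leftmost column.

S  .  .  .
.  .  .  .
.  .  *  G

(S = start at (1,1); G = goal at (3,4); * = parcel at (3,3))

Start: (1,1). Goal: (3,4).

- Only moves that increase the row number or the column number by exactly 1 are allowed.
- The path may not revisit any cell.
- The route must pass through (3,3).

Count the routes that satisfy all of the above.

6

A right/down-only route from (1,1) to (3,4) makes exactly 2 down-moves and 3 right-moves in some order.
With no other constraints that would be C(5,2) = 10 routes.
Split at (3,3) and multiply the segment counts: (1,1)→(3,3): 6; (3,3)→(3,4): 1; product = 6.
That gives 6 routes.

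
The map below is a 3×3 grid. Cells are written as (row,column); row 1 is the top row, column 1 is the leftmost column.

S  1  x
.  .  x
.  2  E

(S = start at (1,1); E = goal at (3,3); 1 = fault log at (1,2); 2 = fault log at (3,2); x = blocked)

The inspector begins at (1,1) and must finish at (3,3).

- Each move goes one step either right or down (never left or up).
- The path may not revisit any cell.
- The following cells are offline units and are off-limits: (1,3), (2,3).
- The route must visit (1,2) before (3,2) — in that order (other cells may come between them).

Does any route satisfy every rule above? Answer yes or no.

One route that works: (1,1) → (1,2) → (2,2) → (3,2) → (3,3).

yes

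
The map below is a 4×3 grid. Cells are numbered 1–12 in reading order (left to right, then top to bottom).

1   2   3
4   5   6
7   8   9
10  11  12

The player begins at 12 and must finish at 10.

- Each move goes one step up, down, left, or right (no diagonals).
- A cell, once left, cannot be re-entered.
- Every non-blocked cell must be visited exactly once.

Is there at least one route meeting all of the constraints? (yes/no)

Colour the cells like a checkerboard: each orthogonal step flips colour, so a Hamiltonian route alternates colours. Here there are 6 cells of one colour and 6 of the other, with start on the same colour as the goal — the counts and endpoints can't be arranged into an alternating sequence of length 12, so no Hamiltonian route exists.

no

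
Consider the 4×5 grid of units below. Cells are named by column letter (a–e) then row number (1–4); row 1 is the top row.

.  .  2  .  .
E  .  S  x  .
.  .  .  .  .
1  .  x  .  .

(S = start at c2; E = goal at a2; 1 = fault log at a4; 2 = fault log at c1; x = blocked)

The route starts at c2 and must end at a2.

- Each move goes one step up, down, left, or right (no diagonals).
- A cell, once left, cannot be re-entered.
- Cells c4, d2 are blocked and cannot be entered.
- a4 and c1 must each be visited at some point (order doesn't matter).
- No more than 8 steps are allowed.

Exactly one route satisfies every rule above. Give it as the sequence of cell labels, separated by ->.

The budget equals the shortest possible length, so every move has to be on a shortest route through the required cells.
Route from c2: up to c1, left to b1, 3× down (reaching b4), left to a4, 2× up (reaching a2) — 8 moves in all.
Check: all required cells visited; 8 ≤ 8 moves.

c2 -> c1 -> b1 -> b2 -> b3 -> b4 -> a4 -> a3 -> a2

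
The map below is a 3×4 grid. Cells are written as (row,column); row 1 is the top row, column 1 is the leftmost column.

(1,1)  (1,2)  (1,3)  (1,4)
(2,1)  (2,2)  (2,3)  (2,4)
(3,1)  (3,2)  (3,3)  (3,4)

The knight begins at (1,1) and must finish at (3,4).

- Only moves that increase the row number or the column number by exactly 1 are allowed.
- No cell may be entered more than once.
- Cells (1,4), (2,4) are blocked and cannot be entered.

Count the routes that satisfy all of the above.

6

A right/down-only route from (1,1) to (3,4) makes exactly 2 down-moves and 3 right-moves in some order.
With no other constraints that would be C(5,2) = 10 routes.
Subtract routes through each blocked cell (inclusion–exclusion for overlaps): − through (1,4): 1 − through (2,4): 4 + through (1,4)&(2,4): 1 → 6.
That gives 6 routes.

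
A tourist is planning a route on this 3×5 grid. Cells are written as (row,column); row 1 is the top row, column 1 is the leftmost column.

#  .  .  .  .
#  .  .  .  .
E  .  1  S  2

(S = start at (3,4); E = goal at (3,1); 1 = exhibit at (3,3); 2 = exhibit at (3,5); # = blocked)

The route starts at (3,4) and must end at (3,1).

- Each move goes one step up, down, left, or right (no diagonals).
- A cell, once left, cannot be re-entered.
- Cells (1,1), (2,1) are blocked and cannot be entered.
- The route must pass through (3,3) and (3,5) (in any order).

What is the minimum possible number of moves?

7

Any route passes through (3,3) and (3,5) in some order between (3,4) and (3,1). Summing Manhattan distances along each leg and taking the cheapest ordering ((3,4) → (3,5) → (3,3) → (3,1)) gives a lower bound of 1 + 2 + 2 = 5 moves.
The shortest route satisfying every rule uses 7 moves: (3,4) → (3,5) → (2,5) → (2,4) → (2,3) → (3,3) → (3,2) → (3,1).
The bound of 5 isn't tight here; checking systematically, no route of length 5 through 6 satisfies every constraint, so 7 is the minimum.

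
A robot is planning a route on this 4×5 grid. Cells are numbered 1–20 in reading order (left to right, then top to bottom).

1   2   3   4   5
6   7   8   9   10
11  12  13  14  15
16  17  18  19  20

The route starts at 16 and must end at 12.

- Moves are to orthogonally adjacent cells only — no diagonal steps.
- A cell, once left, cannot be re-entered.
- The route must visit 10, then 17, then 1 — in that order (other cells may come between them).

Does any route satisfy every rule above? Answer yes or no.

Ignoring the required order, 127 revisit-free routes from 16 to 12 pass through all of 10, 17, and 1; the waypoint orders that occur are 17 → 10 → 1 (80); 1 → 10 → 17 (47) — never 10 → 17 → 1.

no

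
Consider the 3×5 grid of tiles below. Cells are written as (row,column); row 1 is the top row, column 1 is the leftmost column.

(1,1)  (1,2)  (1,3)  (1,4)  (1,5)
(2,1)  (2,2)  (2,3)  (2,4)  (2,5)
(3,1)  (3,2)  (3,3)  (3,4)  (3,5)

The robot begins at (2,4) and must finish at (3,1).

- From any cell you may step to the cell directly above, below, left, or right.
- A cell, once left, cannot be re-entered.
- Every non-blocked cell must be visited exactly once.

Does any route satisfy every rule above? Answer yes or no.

yes

One route that works: (2,4) → (1,4) → (1,5) → (2,5) → (3,5) → (3,4) → (3,3) → (2,3) → (1,3) → (1,2) → (1,1) → (2,1) → (2,2) → (3,2) → (3,1).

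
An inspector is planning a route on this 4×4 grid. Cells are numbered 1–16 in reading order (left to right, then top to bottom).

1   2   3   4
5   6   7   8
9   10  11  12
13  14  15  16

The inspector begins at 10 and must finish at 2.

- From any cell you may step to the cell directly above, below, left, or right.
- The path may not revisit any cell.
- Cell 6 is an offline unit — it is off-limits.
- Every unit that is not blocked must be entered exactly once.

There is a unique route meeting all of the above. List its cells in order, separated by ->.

Need to visit all 15 open cells exactly once, starting at 10 and ending at 2.
Cell 16 has only two open neighbours (12 and 15), so the path must pass straight through it: one of those is the cell it's entered from and the other is where it exits.
Route from 10: right 1 to 11, up 2 to 3, right 1 to 4, down 3 to 16, left 3 to 13, up 3 to 1, right 1 to 2 — 14 moves in all.
Check: all 15 open cells covered.

10 -> 11 -> 7 -> 3 -> 4 -> 8 -> 12 -> 16 -> 15 -> 14 -> 13 -> 9 -> 5 -> 1 -> 2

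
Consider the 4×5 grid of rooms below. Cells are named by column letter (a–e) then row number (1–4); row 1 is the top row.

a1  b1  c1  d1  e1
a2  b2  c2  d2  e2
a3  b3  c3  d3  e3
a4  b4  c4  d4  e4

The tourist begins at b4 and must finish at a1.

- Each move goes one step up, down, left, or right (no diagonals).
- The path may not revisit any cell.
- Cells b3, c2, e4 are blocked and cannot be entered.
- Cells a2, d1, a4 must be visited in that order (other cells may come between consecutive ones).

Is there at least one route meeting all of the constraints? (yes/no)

no

Even ignoring the required order, no revisit-free route from b4 to a1 manages to pass through all of a2, d1, and a4: branching out from b4, every path either misses one of them or, having collected them, can no longer reach a1 without re-entering a cell.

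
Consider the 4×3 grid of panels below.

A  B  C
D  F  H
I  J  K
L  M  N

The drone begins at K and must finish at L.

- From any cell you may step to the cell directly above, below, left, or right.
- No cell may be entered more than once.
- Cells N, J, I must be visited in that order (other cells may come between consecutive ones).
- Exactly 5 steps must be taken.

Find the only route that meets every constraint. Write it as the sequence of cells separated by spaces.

K N M J I L

The waypoints must appear in the order N, J, I, with no cell reused.
Route from K: down 1 to N, left 1 to M, up 1 to J, left 1 to I, down 1 to L — 5 moves in all.
Check: order respected (N at step 1, J at step 3, I at step 4); 5 moves as required.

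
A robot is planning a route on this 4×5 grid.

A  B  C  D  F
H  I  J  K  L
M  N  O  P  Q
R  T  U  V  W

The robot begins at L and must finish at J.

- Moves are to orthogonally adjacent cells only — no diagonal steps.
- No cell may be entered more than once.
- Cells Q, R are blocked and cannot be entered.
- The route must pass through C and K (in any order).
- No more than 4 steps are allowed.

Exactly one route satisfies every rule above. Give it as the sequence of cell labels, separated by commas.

L, K, D, C, J

The 4-move cap with required stops at C, K leaves no slack for detours.
Route from L: left 1 to K, up 1 to D, left 1 to C, down 1 to J — 4 moves in all.
Check: all required cells visited; 4 ≤ 4 moves.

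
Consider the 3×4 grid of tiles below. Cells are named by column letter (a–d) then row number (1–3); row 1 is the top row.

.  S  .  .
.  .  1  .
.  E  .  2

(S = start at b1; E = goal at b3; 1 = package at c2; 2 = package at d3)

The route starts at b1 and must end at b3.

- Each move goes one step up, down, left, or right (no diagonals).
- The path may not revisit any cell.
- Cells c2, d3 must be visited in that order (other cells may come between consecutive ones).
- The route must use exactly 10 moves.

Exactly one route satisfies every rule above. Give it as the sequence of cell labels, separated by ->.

b1 -> a1 -> a2 -> b2 -> c2 -> c1 -> d1 -> d2 -> d3 -> c3 -> b3

The waypoints must appear in the order c2, d3, with no cell reused.
Route from b1: left to a1, down to a2, 2× right (reaching c2), up to c1, right to d1, 2× down (reaching d3), 2× left (reaching b3) — 10 moves in all.
Check: order respected (1 at step 4, 2 at step 8); 10 moves as required.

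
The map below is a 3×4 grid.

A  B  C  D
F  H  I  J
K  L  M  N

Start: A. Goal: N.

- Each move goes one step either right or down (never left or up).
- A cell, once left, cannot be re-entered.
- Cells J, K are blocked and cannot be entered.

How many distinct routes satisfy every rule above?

5

A right/down-only route from A to N makes exactly 2 down-moves and 3 right-moves in some order.
With no other constraints that would be C(5,2) = 10 routes.
Subtract routes through each blocked cell (inclusion–exclusion for overlaps): − through J: 4 − through K: 1 → 5.
That gives 5 routes.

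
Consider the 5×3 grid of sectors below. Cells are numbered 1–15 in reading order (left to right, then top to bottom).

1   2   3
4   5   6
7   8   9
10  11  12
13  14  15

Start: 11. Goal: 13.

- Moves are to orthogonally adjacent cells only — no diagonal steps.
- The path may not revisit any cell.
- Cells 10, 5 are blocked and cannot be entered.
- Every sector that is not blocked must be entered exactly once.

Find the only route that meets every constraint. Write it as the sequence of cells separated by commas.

Need to visit all 13 open cells exactly once, starting at 11 and ending at 13.
Cell 3 has only two open neighbours (6 and 2), so the path must pass straight through it: one of those is the cell it's entered from and the other is where it exits.
Route from 11: up 1 to 8, left 1 to 7, up 2 to 1, right 2 to 3, down 4 to 15, left 2 to 13 — 12 moves in all.
Check: all 13 open cells covered.

11, 8, 7, 4, 1, 2, 3, 6, 9, 12, 15, 14, 13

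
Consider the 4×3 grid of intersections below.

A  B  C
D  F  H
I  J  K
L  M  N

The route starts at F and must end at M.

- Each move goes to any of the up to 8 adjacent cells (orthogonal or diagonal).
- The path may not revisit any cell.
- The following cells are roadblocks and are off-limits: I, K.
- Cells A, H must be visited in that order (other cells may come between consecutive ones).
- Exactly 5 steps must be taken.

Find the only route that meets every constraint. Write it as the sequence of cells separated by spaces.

F A B H J M

The waypoints must appear in the order A, H, with no cell reused.
Route from F: up-left 1 to A, right 1 to B, down-right 1 to H, down-left 1 to J, down 1 to M — 5 moves in all.
Check: order respected (A at step 1, H at step 3); 5 moves as required.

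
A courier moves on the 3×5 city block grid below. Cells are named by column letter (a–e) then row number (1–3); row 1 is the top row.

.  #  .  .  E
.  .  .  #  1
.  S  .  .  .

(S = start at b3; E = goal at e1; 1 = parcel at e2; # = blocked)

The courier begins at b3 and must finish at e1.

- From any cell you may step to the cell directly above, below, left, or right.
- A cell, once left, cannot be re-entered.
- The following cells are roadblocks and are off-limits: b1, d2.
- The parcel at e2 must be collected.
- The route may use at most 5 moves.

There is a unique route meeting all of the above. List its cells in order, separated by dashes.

Any route must reach e2 and still end at e1 within 5 moves, so the order of the required stops is forced.
Route from b3: right 3 to e3, up 2 to e1 — 5 moves in all.
Check: all required cells visited; 5 ≤ 5 moves.

b3 - c3 - d3 - e3 - e2 - e1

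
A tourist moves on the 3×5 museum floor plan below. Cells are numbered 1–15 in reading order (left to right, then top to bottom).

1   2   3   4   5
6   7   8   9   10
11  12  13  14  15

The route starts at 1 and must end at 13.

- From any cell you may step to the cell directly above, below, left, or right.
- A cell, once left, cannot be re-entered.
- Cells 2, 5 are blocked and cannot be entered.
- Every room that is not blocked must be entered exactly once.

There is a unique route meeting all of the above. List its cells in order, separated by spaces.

Need to visit all 13 open cells exactly once, starting at 1 and ending at 13.
Cell 4 has only two open neighbours (9 and 3), so the path must pass straight through it: one of those is the cell it's entered from and the other is where it exits.
Route from 1: down 2 to 11, right 1 to 12, up 1 to 7, right 1 to 8, up 1 to 3, right 1 to 4, down 1 to 9, right 1 to 10, down 1 to 15, left 2 to 13 — 12 moves in all.
Check: all 13 open cells covered.

1 6 11 12 7 8 3 4 9 10 15 14 13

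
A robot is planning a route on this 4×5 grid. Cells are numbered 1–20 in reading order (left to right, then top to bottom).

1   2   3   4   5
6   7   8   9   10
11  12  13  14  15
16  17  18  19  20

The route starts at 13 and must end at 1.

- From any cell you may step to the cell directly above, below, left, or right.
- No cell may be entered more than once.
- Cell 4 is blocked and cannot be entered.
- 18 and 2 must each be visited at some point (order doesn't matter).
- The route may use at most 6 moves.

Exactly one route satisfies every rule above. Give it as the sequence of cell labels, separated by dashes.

The 6-move cap with required stops at 18, 2 leaves no slack for detours.
Route from 13: down 1 to 18, left 1 to 17, up 3 to 2, left 1 to 1 — 6 moves in all.
Check: all required cells visited; 6 ≤ 6 moves.

13 - 18 - 17 - 12 - 7 - 2 - 1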